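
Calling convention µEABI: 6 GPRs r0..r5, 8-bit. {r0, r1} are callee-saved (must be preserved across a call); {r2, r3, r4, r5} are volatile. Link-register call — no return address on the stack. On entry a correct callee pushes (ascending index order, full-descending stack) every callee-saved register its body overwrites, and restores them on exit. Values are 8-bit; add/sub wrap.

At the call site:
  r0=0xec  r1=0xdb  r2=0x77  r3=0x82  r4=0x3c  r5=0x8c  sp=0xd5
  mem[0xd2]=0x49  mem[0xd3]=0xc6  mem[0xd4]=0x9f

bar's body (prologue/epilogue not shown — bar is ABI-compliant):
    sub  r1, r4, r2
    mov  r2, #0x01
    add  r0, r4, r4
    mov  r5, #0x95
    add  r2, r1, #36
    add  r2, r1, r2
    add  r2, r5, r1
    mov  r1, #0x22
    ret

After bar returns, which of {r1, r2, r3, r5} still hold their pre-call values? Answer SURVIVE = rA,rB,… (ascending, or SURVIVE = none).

SURVIVE = r1,r3

prologue: push r0 → mem[0xd4]=0xec, sp=0xd4
prologue: push r1 → mem[0xd3]=0xdb, sp=0xd3
body[0] sub  r1, r4, r2 → r1=0xc5
body[1] mov  r2, #0x01 → r2=0x01
body[2] add  r0, r4, r4 → r0=0x78
body[3] mov  r5, #0x95 → r5=0x95
body[4] add  r2, r1, #36 → r2=0xe9
body[5] add  r2, r1, r2 → r2=0xae
body[6] add  r2, r5, r1 → r2=0x5a
body[7] mov  r1, #0x22 → r1=0x22
epilogue: pop r1=0xdb, sp=0xd4
epilogue: pop r0=0xec, sp=0xd5
r1: callee-saved, written=True
r2: caller-saved, written=True
r3: caller-saved, written=False
r5: caller-saved, written=True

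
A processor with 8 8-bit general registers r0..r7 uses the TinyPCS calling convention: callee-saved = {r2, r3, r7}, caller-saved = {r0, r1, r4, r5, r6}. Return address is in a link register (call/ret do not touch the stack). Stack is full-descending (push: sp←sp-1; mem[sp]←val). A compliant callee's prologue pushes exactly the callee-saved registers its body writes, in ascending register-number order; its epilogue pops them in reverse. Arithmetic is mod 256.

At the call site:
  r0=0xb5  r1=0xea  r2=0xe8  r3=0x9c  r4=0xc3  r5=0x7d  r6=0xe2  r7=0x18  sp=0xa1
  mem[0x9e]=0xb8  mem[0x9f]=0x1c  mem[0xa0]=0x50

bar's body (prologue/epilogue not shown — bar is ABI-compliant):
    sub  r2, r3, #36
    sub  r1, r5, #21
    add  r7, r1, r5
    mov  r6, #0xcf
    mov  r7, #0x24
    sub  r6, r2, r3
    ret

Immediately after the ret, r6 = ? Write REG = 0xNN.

prologue: push r2 -> mem[0xa0]=0xe8, sp=0xa0
prologue: push r7 -> mem[0x9f]=0x18, sp=0x9f
body[0] sub  r2, r3, #36 -> r2=0x78
body[1] sub  r1, r5, #21 -> r1=0x68
body[2] add  r7, r1, r5 -> r7=0xe5
body[3] mov  r6, #0xcf -> r6=0xcf
body[4] mov  r7, #0x24 -> r7=0x24
body[5] sub  r6, r2, r3 -> r6=0xdc
epilogue: pop r7=0x18, sp=0xa0
epilogue: pop r2=0xe8, sp=0xa1
r6 is caller-saved -> body value

REG = 0xdc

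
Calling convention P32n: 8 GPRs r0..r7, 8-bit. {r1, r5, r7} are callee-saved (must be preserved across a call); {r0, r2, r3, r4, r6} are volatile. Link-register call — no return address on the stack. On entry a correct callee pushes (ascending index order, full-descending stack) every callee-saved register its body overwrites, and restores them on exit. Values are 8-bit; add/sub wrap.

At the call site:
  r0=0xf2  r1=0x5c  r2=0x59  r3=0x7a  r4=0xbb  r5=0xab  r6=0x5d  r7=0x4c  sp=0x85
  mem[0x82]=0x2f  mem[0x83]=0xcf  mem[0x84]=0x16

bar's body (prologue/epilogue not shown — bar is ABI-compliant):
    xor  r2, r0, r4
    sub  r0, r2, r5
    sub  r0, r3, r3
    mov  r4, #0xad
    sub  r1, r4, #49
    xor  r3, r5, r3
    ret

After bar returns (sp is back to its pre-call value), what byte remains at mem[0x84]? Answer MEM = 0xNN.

prologue: push r1 -> mem[0x84]=0x5c, sp=0x84
body[0] xor  r2, r0, r4 -> r2=0x49
body[1] sub  r0, r2, r5 -> r0=0x9e
body[2] sub  r0, r3, r3 -> r0=0x00
body[3] mov  r4, #0xad -> r4=0xad
body[4] sub  r1, r4, #49 -> r1=0x7c
body[5] xor  r3, r5, r3 -> r3=0xd1
epilogue: pop r1=0x5c, sp=0x85
prologue pushed ['r1'] at ['0x84']

MEM = 0x5c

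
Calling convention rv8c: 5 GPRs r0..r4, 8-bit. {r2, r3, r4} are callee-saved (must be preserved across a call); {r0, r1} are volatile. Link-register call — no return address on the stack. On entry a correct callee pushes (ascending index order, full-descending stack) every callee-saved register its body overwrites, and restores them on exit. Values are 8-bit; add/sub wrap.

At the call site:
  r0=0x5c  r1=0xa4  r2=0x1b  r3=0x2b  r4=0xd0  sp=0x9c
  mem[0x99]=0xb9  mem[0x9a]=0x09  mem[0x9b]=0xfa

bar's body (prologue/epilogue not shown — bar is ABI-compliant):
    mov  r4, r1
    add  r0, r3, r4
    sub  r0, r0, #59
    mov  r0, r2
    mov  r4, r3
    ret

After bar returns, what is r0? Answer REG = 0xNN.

REG = 0x1b

prologue: push r4 -> mem[0x9b]=0xd0, sp=0x9b
body[0] mov  r4, r1 -> r4=0xa4
body[1] add  r0, r3, r4 -> r0=0xcf
body[2] sub  r0, r0, #59 -> r0=0x94
body[3] mov  r0, r2 -> r0=0x1b
body[4] mov  r4, r3 -> r4=0x2b
epilogue: pop r4=0xd0, sp=0x9c
r0 is caller-saved -> body value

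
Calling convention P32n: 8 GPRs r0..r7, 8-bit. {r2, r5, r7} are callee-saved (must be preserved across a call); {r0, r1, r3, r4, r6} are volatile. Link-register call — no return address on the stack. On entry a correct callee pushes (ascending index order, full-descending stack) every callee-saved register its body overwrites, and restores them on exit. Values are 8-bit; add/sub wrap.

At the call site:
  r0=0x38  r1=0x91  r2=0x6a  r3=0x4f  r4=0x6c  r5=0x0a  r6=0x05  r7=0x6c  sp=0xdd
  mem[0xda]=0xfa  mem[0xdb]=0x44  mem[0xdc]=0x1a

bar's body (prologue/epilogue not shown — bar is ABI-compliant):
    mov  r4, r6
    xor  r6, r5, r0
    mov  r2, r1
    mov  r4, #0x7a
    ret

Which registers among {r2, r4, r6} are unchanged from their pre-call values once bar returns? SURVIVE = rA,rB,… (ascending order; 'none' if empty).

SURVIVE = r2

prologue: push r2 -> mem[0xdc]=0x6a, sp=0xdc
body[0] mov  r4, r6 -> r4=0x05
body[1] xor  r6, r5, r0 -> r6=0x32
body[2] mov  r2, r1 -> r2=0x91
body[3] mov  r4, #0x7a -> r4=0x7a
epilogue: pop r2=0x6a, sp=0xdd
r2: callee-saved, written=True
r4: caller-saved, written=True
r6: caller-saved, written=True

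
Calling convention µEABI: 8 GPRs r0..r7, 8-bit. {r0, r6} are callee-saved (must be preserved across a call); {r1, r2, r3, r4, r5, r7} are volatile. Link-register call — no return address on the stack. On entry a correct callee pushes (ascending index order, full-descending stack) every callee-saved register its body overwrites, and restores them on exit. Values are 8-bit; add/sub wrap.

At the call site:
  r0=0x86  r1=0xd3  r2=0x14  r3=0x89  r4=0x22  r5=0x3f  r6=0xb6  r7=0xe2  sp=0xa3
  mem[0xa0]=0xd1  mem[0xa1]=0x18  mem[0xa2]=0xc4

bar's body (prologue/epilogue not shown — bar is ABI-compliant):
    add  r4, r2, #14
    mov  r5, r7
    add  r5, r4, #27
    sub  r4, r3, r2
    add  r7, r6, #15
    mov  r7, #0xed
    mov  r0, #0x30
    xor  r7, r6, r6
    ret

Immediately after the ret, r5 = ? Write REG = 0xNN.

prologue: push r0 → mem[0xa2]=0x86, sp=0xa2
body[0] add  r4, r2, #14 → r4=0x22
body[1] mov  r5, r7 → r5=0xe2
body[2] add  r5, r4, #27 → r5=0x3d
body[3] sub  r4, r3, r2 → r4=0x75
body[4] add  r7, r6, #15 → r7=0xc5
body[5] mov  r7, #0xed → r7=0xed
body[6] mov  r0, #0x30 → r0=0x30
body[7] xor  r7, r6, r6 → r7=0x00
epilogue: pop r0=0x86, sp=0xa3
r5 is caller-saved → body value

REG = 0x3d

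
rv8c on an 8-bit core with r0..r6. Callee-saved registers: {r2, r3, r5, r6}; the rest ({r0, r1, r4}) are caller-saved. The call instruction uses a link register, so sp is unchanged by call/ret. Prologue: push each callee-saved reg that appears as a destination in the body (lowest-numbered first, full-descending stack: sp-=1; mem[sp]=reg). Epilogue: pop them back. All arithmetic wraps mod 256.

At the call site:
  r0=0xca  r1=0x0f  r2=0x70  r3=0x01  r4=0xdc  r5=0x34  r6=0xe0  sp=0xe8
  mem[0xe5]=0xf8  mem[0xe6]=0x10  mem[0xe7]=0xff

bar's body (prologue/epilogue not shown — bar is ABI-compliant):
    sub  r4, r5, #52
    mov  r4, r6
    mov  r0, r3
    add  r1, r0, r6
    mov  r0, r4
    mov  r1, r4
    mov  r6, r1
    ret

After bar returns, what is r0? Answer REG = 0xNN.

prologue: push r6 → mem[0xe7]=0xe0, sp=0xe7
body[0] sub  r4, r5, #52 → r4=0x00
body[1] mov  r4, r6 → r4=0xe0
body[2] mov  r0, r3 → r0=0x01
body[3] add  r1, r0, r6 → r1=0xe1
body[4] mov  r0, r4 → r0=0xe0
body[5] mov  r1, r4 → r1=0xe0
body[6] mov  r6, r1 → r6=0xe0
epilogue: pop r6=0xe0, sp=0xe8
r0 is caller-saved → body value

REG = 0xe0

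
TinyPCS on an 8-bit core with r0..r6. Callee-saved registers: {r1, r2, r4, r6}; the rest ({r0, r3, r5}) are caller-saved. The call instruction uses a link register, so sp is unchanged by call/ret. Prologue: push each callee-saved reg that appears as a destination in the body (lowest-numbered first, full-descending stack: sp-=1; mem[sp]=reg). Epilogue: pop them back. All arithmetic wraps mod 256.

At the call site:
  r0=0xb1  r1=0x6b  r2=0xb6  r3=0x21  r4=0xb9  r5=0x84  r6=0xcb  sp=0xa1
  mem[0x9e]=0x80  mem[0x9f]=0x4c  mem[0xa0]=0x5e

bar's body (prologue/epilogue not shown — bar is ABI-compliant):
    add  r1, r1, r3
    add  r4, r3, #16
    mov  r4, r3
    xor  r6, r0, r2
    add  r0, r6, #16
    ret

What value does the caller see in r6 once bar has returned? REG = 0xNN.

prologue: push r1 → mem[0xa0]=0x6b, sp=0xa0
prologue: push r4 → mem[0x9f]=0xb9, sp=0x9f
prologue: push r6 → mem[0x9e]=0xcb, sp=0x9e
body[0] add  r1, r1, r3 → r1=0x8c
body[1] add  r4, r3, #16 → r4=0x31
body[2] mov  r4, r3 → r4=0x21
body[3] xor  r6, r0, r2 → r6=0x07
body[4] add  r0, r6, #16 → r0=0x17
epilogue: pop r6=0xcb, sp=0x9f
epilogue: pop r4=0xb9, sp=0xa0
epilogue: pop r1=0x6b, sp=0xa1
r6 is callee-saved → restored

REG = 0xcb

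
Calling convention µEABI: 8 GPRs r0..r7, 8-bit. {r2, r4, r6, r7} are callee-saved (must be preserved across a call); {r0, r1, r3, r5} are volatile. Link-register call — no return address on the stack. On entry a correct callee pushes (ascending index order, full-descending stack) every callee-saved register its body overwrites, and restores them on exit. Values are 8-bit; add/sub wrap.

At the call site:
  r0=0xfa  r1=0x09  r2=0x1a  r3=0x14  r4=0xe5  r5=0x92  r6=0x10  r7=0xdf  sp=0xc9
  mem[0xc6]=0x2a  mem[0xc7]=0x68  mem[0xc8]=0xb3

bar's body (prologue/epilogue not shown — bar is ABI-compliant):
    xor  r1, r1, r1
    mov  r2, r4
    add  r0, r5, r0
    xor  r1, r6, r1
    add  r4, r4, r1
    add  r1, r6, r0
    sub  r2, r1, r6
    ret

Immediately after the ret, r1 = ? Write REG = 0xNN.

REG = 0x9c

prologue: push r2 → mem[0xc8]=0x1a, sp=0xc8
prologue: push r4 → mem[0xc7]=0xe5, sp=0xc7
body[0] xor  r1, r1, r1 → r1=0x00
body[1] mov  r2, r4 → r2=0xe5
body[2] add  r0, r5, r0 → r0=0x8c
body[3] xor  r1, r6, r1 → r1=0x10
body[4] add  r4, r4, r1 → r4=0xf5
body[5] add  r1, r6, r0 → r1=0x9c
body[6] sub  r2, r1, r6 → r2=0x8c
epilogue: pop r4=0xe5, sp=0xc8
epilogue: pop r2=0x1a, sp=0xc9
r1 is caller-saved → body value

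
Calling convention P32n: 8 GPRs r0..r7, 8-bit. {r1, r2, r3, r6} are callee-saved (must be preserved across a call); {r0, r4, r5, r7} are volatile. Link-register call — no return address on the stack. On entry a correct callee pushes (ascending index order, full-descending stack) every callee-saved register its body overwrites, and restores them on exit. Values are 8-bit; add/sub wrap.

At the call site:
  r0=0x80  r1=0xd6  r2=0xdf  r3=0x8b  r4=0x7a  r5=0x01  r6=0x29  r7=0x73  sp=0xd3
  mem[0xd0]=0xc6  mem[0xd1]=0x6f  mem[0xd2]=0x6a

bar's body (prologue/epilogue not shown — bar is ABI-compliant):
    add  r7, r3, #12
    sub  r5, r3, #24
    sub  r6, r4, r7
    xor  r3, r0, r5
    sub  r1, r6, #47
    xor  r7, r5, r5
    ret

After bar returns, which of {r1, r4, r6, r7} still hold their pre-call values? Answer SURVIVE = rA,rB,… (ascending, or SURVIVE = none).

prologue: push r1 -> mem[0xd2]=0xd6, sp=0xd2
prologue: push r3 -> mem[0xd1]=0x8b, sp=0xd1
prologue: push r6 -> mem[0xd0]=0x29, sp=0xd0
body[0] add  r7, r3, #12 -> r7=0x97
body[1] sub  r5, r3, #24 -> r5=0x73
body[2] sub  r6, r4, r7 -> r6=0xe3
body[3] xor  r3, r0, r5 -> r3=0xf3
body[4] sub  r1, r6, #47 -> r1=0xb4
body[5] xor  r7, r5, r5 -> r7=0x00
epilogue: pop r6=0x29, sp=0xd1
epilogue: pop r3=0x8b, sp=0xd2
epilogue: pop r1=0xd6, sp=0xd3
r1: callee-saved, written=True
r4: caller-saved, written=False
r6: callee-saved, written=True
r7: caller-saved, written=True

SURVIVE = r1,r4,r6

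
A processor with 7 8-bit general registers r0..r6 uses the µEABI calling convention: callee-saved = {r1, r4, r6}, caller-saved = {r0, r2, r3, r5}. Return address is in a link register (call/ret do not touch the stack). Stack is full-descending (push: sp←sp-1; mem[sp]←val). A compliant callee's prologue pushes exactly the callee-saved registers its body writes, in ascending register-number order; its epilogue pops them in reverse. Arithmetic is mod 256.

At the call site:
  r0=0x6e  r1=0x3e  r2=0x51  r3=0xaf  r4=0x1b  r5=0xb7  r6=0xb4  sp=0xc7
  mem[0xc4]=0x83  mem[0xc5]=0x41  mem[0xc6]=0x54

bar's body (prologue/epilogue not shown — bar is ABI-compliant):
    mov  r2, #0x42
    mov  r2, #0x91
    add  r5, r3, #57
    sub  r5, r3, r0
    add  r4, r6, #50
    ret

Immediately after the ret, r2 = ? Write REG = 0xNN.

REG = 0x91

prologue: push r4 -> mem[0xc6]=0x1b, sp=0xc6
body[0] mov  r2, #0x42 -> r2=0x42
body[1] mov  r2, #0x91 -> r2=0x91
body[2] add  r5, r3, #57 -> r5=0xe8
body[3] sub  r5, r3, r0 -> r5=0x41
body[4] add  r4, r6, #50 -> r4=0xe6
epilogue: pop r4=0x1b, sp=0xc7
r2 is caller-saved -> body value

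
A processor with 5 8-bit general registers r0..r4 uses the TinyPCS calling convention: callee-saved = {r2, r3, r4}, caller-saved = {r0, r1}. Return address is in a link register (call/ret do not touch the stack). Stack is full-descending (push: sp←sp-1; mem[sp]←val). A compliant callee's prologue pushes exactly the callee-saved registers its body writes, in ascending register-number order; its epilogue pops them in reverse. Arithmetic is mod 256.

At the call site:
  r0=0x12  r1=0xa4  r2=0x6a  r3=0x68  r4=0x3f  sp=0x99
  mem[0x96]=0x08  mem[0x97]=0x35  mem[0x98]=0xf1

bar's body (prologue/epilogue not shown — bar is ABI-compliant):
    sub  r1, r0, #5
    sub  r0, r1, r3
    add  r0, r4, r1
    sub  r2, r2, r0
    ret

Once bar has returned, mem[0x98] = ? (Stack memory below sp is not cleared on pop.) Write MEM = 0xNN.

prologue: push r2 → mem[0x98]=0x6a, sp=0x98
body[0] sub  r1, r0, #5 → r1=0x0d
body[1] sub  r0, r1, r3 → r0=0xa5
body[2] add  r0, r4, r1 → r0=0x4c
body[3] sub  r2, r2, r0 → r2=0x1e
epilogue: pop r2=0x6a, sp=0x99
prologue pushed ['r2'] at ['0x98']

MEM = 0x6a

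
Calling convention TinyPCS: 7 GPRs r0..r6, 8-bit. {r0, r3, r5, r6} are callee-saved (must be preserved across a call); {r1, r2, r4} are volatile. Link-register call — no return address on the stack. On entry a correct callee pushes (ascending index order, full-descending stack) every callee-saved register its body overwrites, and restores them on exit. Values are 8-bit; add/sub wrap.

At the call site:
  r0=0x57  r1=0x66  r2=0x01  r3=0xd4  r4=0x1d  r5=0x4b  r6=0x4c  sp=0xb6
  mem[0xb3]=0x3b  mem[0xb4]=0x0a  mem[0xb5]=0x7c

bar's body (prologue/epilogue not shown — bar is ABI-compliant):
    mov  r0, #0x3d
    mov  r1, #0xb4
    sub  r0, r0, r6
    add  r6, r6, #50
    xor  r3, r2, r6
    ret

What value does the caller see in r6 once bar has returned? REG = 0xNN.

REG = 0x4c

prologue: push r0 -> mem[0xb5]=0x57, sp=0xb5
prologue: push r3 -> mem[0xb4]=0xd4, sp=0xb4
prologue: push r6 -> mem[0xb3]=0x4c, sp=0xb3
body[0] mov  r0, #0x3d -> r0=0x3d
body[1] mov  r1, #0xb4 -> r1=0xb4
body[2] sub  r0, r0, r6 -> r0=0xf1
body[3] add  r6, r6, #50 -> r6=0x7e
body[4] xor  r3, r2, r6 -> r3=0x7f
epilogue: pop r6=0x4c, sp=0xb4
epilogue: pop r3=0xd4, sp=0xb5
epilogue: pop r0=0x57, sp=0xb6
r6 is callee-saved -> restored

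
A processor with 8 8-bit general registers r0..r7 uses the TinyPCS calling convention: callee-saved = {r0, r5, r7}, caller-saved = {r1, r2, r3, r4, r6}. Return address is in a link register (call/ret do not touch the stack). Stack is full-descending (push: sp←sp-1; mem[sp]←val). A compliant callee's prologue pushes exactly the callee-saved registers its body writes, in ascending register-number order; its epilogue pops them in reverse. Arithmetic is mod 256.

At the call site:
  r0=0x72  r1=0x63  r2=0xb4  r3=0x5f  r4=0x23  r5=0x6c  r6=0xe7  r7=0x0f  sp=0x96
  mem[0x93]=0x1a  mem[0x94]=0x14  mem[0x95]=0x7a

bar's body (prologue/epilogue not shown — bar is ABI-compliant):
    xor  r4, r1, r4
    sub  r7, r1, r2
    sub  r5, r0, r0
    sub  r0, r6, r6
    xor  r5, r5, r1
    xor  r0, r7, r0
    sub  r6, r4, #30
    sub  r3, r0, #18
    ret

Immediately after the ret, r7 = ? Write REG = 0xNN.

REG = 0x0f

prologue: push r0 → mem[0x95]=0x72, sp=0x95
prologue: push r5 → mem[0x94]=0x6c, sp=0x94
prologue: push r7 → mem[0x93]=0x0f, sp=0x93
body[0] xor  r4, r1, r4 → r4=0x40
body[1] sub  r7, r1, r2 → r7=0xaf
body[2] sub  r5, r0, r0 → r5=0x00
body[3] sub  r0, r6, r6 → r0=0x00
body[4] xor  r5, r5, r1 → r5=0x63
body[5] xor  r0, r7, r0 → r0=0xaf
body[6] sub  r6, r4, #30 → r6=0x22
body[7] sub  r3, r0, #18 → r3=0x9d
epilogue: pop r7=0x0f, sp=0x94
epilogue: pop r5=0x6c, sp=0x95
epilogue: pop r0=0x72, sp=0x96
r7 is callee-saved → restored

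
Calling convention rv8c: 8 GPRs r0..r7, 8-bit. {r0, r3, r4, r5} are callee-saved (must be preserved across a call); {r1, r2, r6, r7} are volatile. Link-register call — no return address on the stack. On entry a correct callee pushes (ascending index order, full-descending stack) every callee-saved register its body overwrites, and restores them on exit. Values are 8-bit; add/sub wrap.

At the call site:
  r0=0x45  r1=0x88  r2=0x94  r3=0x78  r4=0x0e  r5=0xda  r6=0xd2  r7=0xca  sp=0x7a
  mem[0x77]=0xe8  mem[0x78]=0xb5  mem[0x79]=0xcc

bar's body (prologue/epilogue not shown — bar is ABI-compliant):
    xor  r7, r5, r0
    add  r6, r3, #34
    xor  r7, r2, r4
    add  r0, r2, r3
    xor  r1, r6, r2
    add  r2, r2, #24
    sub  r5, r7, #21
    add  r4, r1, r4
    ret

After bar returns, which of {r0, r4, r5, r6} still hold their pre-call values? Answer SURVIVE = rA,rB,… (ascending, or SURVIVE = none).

prologue: push r0 → mem[0x79]=0x45, sp=0x79
prologue: push r4 → mem[0x78]=0x0e, sp=0x78
prologue: push r5 → mem[0x77]=0xda, sp=0x77
body[0] xor  r7, r5, r0 → r7=0x9f
body[1] add  r6, r3, #34 → r6=0x9a
body[2] xor  r7, r2, r4 → r7=0x9a
body[3] add  r0, r2, r3 → r0=0x0c
body[4] xor  r1, r6, r2 → r1=0x0e
body[5] add  r2, r2, #24 → r2=0xac
body[6] sub  r5, r7, #21 → r5=0x85
body[7] add  r4, r1, r4 → r4=0x1c
epilogue: pop r5=0xda, sp=0x78
epilogue: pop r4=0x0e, sp=0x79
epilogue: pop r0=0x45, sp=0x7a
r0: callee-saved, written=True
r4: callee-saved, written=True
r5: callee-saved, written=True
r6: caller-saved, written=True

SURVIVE = r0,r4,r5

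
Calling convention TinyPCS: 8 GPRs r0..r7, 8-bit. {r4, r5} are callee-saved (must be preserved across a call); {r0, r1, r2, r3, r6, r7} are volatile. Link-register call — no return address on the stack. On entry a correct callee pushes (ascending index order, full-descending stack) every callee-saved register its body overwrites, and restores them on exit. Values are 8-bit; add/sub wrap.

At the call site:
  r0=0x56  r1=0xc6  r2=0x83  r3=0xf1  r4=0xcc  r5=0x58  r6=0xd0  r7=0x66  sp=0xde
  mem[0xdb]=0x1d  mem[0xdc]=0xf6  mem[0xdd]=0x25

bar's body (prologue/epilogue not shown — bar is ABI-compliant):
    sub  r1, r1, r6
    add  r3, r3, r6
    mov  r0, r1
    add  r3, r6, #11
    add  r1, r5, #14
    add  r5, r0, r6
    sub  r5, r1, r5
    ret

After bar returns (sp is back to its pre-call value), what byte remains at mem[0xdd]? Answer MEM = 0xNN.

prologue: push r5 -> mem[0xdd]=0x58, sp=0xdd
body[0] sub  r1, r1, r6 -> r1=0xf6
body[1] add  r3, r3, r6 -> r3=0xc1
body[2] mov  r0, r1 -> r0=0xf6
body[3] add  r3, r6, #11 -> r3=0xdb
body[4] add  r1, r5, #14 -> r1=0x66
body[5] add  r5, r0, r6 -> r5=0xc6
body[6] sub  r5, r1, r5 -> r5=0xa0
epilogue: pop r5=0x58, sp=0xde
prologue pushed ['r5'] at ['0xdd']

MEM = 0x58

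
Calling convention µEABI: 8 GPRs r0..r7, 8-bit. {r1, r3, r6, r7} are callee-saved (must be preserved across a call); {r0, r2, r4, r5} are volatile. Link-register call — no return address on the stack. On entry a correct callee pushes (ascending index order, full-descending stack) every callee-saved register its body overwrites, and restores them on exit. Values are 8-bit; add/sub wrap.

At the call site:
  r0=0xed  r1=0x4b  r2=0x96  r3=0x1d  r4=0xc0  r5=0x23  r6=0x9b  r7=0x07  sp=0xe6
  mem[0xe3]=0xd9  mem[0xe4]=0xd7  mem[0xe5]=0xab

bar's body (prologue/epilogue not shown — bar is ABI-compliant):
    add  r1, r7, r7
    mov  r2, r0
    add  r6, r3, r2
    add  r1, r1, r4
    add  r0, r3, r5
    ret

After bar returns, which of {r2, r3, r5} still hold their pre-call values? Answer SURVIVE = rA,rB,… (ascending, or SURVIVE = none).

prologue: push r1 -> mem[0xe5]=0x4b, sp=0xe5
prologue: push r6 -> mem[0xe4]=0x9b, sp=0xe4
body[0] add  r1, r7, r7 -> r1=0x0e
body[1] mov  r2, r0 -> r2=0xed
body[2] add  r6, r3, r2 -> r6=0x0a
body[3] add  r1, r1, r4 -> r1=0xce
body[4] add  r0, r3, r5 -> r0=0x40
epilogue: pop r6=0x9b, sp=0xe5
epilogue: pop r1=0x4b, sp=0xe6
r2: caller-saved, written=True
r3: callee-saved, written=False
r5: caller-saved, written=False

SURVIVE = r3,r5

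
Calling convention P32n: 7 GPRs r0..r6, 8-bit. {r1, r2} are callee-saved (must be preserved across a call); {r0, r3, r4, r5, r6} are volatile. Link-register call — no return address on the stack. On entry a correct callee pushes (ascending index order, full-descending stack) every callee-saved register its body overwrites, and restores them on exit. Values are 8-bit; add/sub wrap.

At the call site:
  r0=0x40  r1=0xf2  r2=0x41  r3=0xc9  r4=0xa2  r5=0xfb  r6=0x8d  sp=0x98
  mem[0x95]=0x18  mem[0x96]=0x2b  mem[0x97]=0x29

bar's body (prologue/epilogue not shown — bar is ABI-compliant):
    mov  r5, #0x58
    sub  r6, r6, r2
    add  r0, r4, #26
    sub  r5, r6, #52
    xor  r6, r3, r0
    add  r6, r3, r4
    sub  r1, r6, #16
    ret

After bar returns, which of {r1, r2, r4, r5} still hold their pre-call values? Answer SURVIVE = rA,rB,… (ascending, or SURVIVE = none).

SURVIVE = r1,r2,r4

prologue: push r1 → mem[0x97]=0xf2, sp=0x97
body[0] mov  r5, #0x58 → r5=0x58
body[1] sub  r6, r6, r2 → r6=0x4c
body[2] add  r0, r4, #26 → r0=0xbc
body[3] sub  r5, r6, #52 → r5=0x18
body[4] xor  r6, r3, r0 → r6=0x75
body[5] add  r6, r3, r4 → r6=0x6b
body[6] sub  r1, r6, #16 → r1=0x5b
epilogue: pop r1=0xf2, sp=0x98
r1: callee-saved, written=True
r2: callee-saved, written=False
r4: caller-saved, written=False
r5: caller-saved, written=True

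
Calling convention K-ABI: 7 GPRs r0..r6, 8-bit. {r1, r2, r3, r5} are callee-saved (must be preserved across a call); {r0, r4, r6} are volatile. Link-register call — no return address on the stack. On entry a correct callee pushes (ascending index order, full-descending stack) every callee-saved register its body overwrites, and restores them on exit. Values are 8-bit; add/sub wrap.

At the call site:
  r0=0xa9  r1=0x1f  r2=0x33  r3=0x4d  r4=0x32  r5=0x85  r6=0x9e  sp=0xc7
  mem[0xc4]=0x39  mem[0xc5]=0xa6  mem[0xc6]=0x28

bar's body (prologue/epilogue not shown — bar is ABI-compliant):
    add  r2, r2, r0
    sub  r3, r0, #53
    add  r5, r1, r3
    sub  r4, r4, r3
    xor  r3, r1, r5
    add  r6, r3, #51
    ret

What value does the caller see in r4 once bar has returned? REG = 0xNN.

REG = 0xbe

prologue: push r2 → mem[0xc6]=0x33, sp=0xc6
prologue: push r3 → mem[0xc5]=0x4d, sp=0xc5
prologue: push r5 → mem[0xc4]=0x85, sp=0xc4
body[0] add  r2, r2, r0 → r2=0xdc
body[1] sub  r3, r0, #53 → r3=0x74
body[2] add  r5, r1, r3 → r5=0x93
body[3] sub  r4, r4, r3 → r4=0xbe
body[4] xor  r3, r1, r5 → r3=0x8c
body[5] add  r6, r3, #51 → r6=0xbf
epilogue: pop r5=0x85, sp=0xc5
epilogue: pop r3=0x4d, sp=0xc6
epilogue: pop r2=0x33, sp=0xc7
r4 is caller-saved → body value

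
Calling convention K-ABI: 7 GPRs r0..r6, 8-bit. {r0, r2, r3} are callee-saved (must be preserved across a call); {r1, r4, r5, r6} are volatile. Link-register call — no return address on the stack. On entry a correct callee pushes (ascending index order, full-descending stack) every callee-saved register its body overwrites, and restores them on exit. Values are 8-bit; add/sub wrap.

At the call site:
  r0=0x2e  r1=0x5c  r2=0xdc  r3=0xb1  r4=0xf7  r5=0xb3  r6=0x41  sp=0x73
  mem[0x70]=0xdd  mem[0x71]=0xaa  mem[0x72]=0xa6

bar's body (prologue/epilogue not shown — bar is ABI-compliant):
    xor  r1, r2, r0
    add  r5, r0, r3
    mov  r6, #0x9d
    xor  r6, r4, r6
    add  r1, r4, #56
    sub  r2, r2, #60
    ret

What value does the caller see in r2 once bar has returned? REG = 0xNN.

REG = 0xdc

prologue: push r2 → mem[0x72]=0xdc, sp=0x72
body[0] xor  r1, r2, r0 → r1=0xf2
body[1] add  r5, r0, r3 → r5=0xdf
body[2] mov  r6, #0x9d → r6=0x9d
body[3] xor  r6, r4, r6 → r6=0x6a
body[4] add  r1, r4, #56 → r1=0x2f
body[5] sub  r2, r2, #60 → r2=0xa0
epilogue: pop r2=0xdc, sp=0x73
r2 is callee-saved → restored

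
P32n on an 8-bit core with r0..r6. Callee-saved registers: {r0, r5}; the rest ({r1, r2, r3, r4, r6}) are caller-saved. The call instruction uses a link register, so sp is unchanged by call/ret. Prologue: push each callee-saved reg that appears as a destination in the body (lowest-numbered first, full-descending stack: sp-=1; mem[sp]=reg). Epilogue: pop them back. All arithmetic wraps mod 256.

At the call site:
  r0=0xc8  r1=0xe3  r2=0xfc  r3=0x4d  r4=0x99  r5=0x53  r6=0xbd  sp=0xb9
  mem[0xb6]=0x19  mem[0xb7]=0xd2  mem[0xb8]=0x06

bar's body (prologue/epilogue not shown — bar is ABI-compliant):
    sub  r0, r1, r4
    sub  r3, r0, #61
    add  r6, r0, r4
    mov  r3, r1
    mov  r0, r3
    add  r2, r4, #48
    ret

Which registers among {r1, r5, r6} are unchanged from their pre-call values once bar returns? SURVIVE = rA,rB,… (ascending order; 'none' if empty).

SURVIVE = r1,r5

prologue: push r0 → mem[0xb8]=0xc8, sp=0xb8
body[0] sub  r0, r1, r4 → r0=0x4a
body[1] sub  r3, r0, #61 → r3=0x0d
body[2] add  r6, r0, r4 → r6=0xe3
body[3] mov  r3, r1 → r3=0xe3
body[4] mov  r0, r3 → r0=0xe3
body[5] add  r2, r4, #48 → r2=0xc9
epilogue: pop r0=0xc8, sp=0xb9
r1: caller-saved, written=False
r5: callee-saved, written=False
r6: caller-saved, written=True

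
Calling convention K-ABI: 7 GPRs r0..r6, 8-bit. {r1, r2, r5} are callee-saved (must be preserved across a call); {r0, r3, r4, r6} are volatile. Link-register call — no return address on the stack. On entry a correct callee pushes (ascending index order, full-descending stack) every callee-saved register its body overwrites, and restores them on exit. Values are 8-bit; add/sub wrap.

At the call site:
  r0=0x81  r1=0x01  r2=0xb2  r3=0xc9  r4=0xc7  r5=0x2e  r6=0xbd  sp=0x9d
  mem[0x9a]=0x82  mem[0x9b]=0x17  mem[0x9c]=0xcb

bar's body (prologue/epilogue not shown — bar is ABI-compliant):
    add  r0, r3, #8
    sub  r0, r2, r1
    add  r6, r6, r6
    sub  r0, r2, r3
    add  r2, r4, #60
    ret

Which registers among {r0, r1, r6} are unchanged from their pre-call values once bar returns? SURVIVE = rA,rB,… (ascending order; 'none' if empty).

prologue: push r2 -> mem[0x9c]=0xb2, sp=0x9c
body[0] add  r0, r3, #8 -> r0=0xd1
body[1] sub  r0, r2, r1 -> r0=0xb1
body[2] add  r6, r6, r6 -> r6=0x7a
body[3] sub  r0, r2, r3 -> r0=0xe9
body[4] add  r2, r4, #60 -> r2=0x03
epilogue: pop r2=0xb2, sp=0x9d
r0: caller-saved, written=True
r1: callee-saved, written=False
r6: caller-saved, written=True

SURVIVE = r1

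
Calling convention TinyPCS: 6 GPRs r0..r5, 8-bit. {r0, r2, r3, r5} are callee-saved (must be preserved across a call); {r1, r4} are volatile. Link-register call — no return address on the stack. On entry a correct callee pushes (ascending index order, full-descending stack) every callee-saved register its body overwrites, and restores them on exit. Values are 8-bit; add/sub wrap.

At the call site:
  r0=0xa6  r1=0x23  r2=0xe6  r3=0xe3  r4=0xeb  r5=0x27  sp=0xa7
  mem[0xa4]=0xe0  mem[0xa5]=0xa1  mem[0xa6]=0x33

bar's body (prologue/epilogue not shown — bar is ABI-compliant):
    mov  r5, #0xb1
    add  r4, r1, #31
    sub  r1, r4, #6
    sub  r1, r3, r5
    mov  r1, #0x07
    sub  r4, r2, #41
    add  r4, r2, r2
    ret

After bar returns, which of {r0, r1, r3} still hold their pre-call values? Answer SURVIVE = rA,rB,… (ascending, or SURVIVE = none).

SURVIVE = r0,r3

prologue: push r5 -> mem[0xa6]=0x27, sp=0xa6
body[0] mov  r5, #0xb1 -> r5=0xb1
body[1] add  r4, r1, #31 -> r4=0x42
body[2] sub  r1, r4, #6 -> r1=0x3c
body[3] sub  r1, r3, r5 -> r1=0x32
body[4] mov  r1, #0x07 -> r1=0x07
body[5] sub  r4, r2, #41 -> r4=0xbd
body[6] add  r4, r2, r2 -> r4=0xcc
epilogue: pop r5=0x27, sp=0xa7
r0: callee-saved, written=False
r1: caller-saved, written=True
r3: callee-saved, written=False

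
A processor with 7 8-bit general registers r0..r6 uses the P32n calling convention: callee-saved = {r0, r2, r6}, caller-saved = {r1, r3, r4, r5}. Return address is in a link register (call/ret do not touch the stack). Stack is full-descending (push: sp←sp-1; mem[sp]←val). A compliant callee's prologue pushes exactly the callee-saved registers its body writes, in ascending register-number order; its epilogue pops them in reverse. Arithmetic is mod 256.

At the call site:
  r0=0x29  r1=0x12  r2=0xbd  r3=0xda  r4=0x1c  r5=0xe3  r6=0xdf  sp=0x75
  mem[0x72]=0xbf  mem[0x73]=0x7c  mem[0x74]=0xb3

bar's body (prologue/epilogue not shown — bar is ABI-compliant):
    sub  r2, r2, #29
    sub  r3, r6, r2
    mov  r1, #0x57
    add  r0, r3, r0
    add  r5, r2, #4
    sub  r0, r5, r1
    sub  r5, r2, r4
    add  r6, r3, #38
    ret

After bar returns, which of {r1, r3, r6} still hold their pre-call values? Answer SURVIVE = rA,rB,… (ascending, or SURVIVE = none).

SURVIVE = r6

prologue: push r0 → mem[0x74]=0x29, sp=0x74
prologue: push r2 → mem[0x73]=0xbd, sp=0x73
prologue: push r6 → mem[0x72]=0xdf, sp=0x72
body[0] sub  r2, r2, #29 → r2=0xa0
body[1] sub  r3, r6, r2 → r3=0x3f
body[2] mov  r1, #0x57 → r1=0x57
body[3] add  r0, r3, r0 → r0=0x68
body[4] add  r5, r2, #4 → r5=0xa4
body[5] sub  r0, r5, r1 → r0=0x4d
body[6] sub  r5, r2, r4 → r5=0x84
body[7] add  r6, r3, #38 → r6=0x65
epilogue: pop r6=0xdf, sp=0x73
epilogue: pop r2=0xbd, sp=0x74
epilogue: pop r0=0x29, sp=0x75
r1: caller-saved, written=True
r3: caller-saved, written=True
r6: callee-saved, written=True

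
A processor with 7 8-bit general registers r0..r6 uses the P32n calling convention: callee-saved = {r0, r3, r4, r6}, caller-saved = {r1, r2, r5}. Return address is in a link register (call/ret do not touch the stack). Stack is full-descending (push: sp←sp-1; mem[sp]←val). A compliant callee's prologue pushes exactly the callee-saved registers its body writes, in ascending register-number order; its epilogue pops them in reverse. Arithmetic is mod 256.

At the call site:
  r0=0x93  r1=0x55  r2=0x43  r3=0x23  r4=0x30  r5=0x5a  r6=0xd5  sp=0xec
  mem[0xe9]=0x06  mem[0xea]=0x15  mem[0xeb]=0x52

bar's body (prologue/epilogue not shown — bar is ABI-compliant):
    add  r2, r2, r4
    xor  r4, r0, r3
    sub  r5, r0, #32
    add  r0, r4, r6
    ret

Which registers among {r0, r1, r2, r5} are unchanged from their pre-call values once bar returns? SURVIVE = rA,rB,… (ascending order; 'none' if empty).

SURVIVE = r0,r1

prologue: push r0 -> mem[0xeb]=0x93, sp=0xeb
prologue: push r4 -> mem[0xea]=0x30, sp=0xea
body[0] add  r2, r2, r4 -> r2=0x73
body[1] xor  r4, r0, r3 -> r4=0xb0
body[2] sub  r5, r0, #32 -> r5=0x73
body[3] add  r0, r4, r6 -> r0=0x85
epilogue: pop r4=0x30, sp=0xeb
epilogue: pop r0=0x93, sp=0xec
r0: callee-saved, written=True
r1: caller-saved, written=False
r2: caller-saved, written=True
r5: caller-saved, written=True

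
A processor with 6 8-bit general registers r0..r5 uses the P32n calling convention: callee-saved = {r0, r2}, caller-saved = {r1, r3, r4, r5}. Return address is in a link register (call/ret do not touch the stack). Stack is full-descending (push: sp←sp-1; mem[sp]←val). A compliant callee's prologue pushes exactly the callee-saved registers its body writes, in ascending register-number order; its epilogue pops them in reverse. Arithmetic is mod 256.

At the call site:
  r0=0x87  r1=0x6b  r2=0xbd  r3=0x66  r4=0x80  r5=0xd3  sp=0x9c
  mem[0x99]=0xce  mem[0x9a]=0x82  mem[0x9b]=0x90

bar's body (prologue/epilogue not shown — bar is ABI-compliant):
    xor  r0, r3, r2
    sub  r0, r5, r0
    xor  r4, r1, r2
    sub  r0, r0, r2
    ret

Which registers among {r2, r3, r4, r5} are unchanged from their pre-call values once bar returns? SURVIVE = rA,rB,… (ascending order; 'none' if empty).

prologue: push r0 → mem[0x9b]=0x87, sp=0x9b
body[0] xor  r0, r3, r2 → r0=0xdb
body[1] sub  r0, r5, r0 → r0=0xf8
body[2] xor  r4, r1, r2 → r4=0xd6
body[3] sub  r0, r0, r2 → r0=0x3b
epilogue: pop r0=0x87, sp=0x9c
r2: callee-saved, written=False
r3: caller-saved, written=False
r4: caller-saved, written=True
r5: caller-saved, written=False

SURVIVE = r2,r3,r5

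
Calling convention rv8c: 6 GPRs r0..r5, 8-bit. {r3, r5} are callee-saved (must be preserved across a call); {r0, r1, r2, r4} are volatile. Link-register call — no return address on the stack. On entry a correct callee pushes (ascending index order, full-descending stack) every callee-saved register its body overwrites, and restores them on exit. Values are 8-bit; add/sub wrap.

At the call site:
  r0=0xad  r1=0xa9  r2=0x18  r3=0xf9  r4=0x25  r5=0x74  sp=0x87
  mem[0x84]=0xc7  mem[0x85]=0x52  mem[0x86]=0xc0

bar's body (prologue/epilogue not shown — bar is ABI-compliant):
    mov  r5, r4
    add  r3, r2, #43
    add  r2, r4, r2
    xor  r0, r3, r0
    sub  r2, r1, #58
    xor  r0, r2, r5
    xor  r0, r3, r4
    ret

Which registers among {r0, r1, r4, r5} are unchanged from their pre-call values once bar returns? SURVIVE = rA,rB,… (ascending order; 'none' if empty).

SURVIVE = r1,r4,r5

prologue: push r3 → mem[0x86]=0xf9, sp=0x86
prologue: push r5 → mem[0x85]=0x74, sp=0x85
body[0] mov  r5, r4 → r5=0x25
body[1] add  r3, r2, #43 → r3=0x43
body[2] add  r2, r4, r2 → r2=0x3d
body[3] xor  r0, r3, r0 → r0=0xee
body[4] sub  r2, r1, #58 → r2=0x6f
body[5] xor  r0, r2, r5 → r0=0x4a
body[6] xor  r0, r3, r4 → r0=0x66
epilogue: pop r5=0x74, sp=0x86
epilogue: pop r3=0xf9, sp=0x87
r0: caller-saved, written=True
r1: caller-saved, written=False
r4: caller-saved, written=False
r5: callee-saved, written=True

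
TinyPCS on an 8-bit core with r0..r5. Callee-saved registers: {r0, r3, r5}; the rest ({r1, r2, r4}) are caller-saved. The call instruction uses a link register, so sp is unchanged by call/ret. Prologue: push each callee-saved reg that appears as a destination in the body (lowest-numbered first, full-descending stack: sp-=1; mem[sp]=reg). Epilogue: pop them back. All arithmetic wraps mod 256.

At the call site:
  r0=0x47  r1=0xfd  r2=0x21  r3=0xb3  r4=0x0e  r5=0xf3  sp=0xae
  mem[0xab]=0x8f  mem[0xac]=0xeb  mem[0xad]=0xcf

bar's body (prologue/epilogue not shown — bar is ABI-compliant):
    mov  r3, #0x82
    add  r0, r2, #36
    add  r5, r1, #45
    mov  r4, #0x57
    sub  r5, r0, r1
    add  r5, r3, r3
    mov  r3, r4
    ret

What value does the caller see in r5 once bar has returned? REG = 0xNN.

REG = 0xf3

prologue: push r0 → mem[0xad]=0x47, sp=0xad
prologue: push r3 → mem[0xac]=0xb3, sp=0xac
prologue: push r5 → mem[0xab]=0xf3, sp=0xab
body[0] mov  r3, #0x82 → r3=0x82
body[1] add  r0, r2, #36 → r0=0x45
body[2] add  r5, r1, #45 → r5=0x2a
body[3] mov  r4, #0x57 → r4=0x57
body[4] sub  r5, r0, r1 → r5=0x48
body[5] add  r5, r3, r3 → r5=0x04
body[6] mov  r3, r4 → r3=0x57
epilogue: pop r5=0xf3, sp=0xac
epilogue: pop r3=0xb3, sp=0xad
epilogue: pop r0=0x47, sp=0xae
r5 is callee-saved → restored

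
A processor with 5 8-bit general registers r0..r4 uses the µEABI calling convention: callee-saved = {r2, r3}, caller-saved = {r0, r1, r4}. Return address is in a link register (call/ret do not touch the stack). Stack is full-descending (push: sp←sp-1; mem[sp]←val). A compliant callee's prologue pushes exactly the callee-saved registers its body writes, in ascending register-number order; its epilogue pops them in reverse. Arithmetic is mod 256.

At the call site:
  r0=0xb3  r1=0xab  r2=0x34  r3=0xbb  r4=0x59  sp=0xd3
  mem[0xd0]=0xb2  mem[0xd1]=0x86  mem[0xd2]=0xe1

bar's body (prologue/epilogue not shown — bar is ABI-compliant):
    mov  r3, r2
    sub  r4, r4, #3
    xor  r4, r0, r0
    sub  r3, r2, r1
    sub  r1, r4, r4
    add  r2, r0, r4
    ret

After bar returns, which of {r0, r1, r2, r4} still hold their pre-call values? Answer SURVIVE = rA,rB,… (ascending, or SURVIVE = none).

prologue: push r2 → mem[0xd2]=0x34, sp=0xd2
prologue: push r3 → mem[0xd1]=0xbb, sp=0xd1
body[0] mov  r3, r2 → r3=0x34
body[1] sub  r4, r4, #3 → r4=0x56
body[2] xor  r4, r0, r0 → r4=0x00
body[3] sub  r3, r2, r1 → r3=0x89
body[4] sub  r1, r4, r4 → r1=0x00
body[5] add  r2, r0, r4 → r2=0xb3
epilogue: pop r3=0xbb, sp=0xd2
epilogue: pop r2=0x34, sp=0xd3
r0: caller-saved, written=False
r1: caller-saved, written=True
r2: callee-saved, written=True
r4: caller-saved, written=True

SURVIVE = r0,r2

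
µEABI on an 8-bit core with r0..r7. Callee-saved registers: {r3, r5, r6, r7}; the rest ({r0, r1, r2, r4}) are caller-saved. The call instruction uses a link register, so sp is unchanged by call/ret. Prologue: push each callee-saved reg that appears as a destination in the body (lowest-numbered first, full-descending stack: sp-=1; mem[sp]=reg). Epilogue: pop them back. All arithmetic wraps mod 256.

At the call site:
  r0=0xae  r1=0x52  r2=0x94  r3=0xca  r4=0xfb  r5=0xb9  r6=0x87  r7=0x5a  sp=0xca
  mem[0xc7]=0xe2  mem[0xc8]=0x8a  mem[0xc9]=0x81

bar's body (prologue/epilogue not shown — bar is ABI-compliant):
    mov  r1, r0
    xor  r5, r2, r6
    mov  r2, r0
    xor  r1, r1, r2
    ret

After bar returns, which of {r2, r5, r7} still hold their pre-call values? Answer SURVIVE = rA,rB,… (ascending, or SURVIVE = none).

SURVIVE = r5,r7

prologue: push r5 -> mem[0xc9]=0xb9, sp=0xc9
body[0] mov  r1, r0 -> r1=0xae
body[1] xor  r5, r2, r6 -> r5=0x13
body[2] mov  r2, r0 -> r2=0xae
body[3] xor  r1, r1, r2 -> r1=0x00
epilogue: pop r5=0xb9, sp=0xca
r2: caller-saved, written=True
r5: callee-saved, written=True
r7: callee-saved, written=False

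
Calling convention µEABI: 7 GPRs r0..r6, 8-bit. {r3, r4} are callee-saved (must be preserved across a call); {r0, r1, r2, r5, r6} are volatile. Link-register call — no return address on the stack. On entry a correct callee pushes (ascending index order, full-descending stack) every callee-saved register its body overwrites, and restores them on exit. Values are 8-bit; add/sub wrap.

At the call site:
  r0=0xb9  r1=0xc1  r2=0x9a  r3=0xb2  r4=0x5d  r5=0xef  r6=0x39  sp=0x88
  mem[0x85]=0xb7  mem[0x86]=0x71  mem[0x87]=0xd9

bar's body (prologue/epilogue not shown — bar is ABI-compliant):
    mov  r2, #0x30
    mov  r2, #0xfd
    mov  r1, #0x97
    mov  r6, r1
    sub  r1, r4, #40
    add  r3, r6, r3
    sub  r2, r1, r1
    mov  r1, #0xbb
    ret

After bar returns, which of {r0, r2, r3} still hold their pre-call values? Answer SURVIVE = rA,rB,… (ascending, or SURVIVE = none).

prologue: push r3 → mem[0x87]=0xb2, sp=0x87
body[0] mov  r2, #0x30 → r2=0x30
body[1] mov  r2, #0xfd → r2=0xfd
body[2] mov  r1, #0x97 → r1=0x97
body[3] mov  r6, r1 → r6=0x97
body[4] sub  r1, r4, #40 → r1=0x35
body[5] add  r3, r6, r3 → r3=0x49
body[6] sub  r2, r1, r1 → r2=0x00
body[7] mov  r1, #0xbb → r1=0xbb
epilogue: pop r3=0xb2, sp=0x88
r0: caller-saved, written=False
r2: caller-saved, written=True
r3: callee-saved, written=True

SURVIVE = r0,r3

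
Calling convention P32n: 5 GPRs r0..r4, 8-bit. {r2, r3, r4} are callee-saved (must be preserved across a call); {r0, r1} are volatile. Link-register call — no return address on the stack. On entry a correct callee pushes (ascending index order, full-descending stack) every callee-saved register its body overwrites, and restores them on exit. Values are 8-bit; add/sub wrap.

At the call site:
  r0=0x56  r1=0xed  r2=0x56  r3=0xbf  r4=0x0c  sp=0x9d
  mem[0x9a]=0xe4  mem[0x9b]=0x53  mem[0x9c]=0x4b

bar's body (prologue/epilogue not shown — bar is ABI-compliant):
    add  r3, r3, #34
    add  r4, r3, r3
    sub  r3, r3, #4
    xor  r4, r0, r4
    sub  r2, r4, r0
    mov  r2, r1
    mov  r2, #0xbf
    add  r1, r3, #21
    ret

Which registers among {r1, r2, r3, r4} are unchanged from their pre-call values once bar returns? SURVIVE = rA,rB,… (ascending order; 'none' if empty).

prologue: push r2 -> mem[0x9c]=0x56, sp=0x9c
prologue: push r3 -> mem[0x9b]=0xbf, sp=0x9b
prologue: push r4 -> mem[0x9a]=0x0c, sp=0x9a
body[0] add  r3, r3, #34 -> r3=0xe1
body[1] add  r4, r3, r3 -> r4=0xc2
body[2] sub  r3, r3, #4 -> r3=0xdd
body[3] xor  r4, r0, r4 -> r4=0x94
body[4] sub  r2, r4, r0 -> r2=0x3e
body[5] mov  r2, r1 -> r2=0xed
body[6] mov  r2, #0xbf -> r2=0xbf
body[7] add  r1, r3, #21 -> r1=0xf2
epilogue: pop r4=0x0c, sp=0x9b
epilogue: pop r3=0xbf, sp=0x9c
epilogue: pop r2=0x56, sp=0x9d
r1: caller-saved, written=True
r2: callee-saved, written=True
r3: callee-saved, written=True
r4: callee-saved, written=True

SURVIVE = r2,r3,r4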